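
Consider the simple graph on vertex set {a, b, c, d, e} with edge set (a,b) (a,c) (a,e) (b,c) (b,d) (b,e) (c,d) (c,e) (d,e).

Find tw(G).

3

A width-3 tree decomposition is:
Bags: B1 = {a, b, c, e}  B2 = {b, c, d, e}
Tree: B1–B2
Every bag has size at most 4, so the width is 4 − 1 = 3 and tw(G) ≤ 3. On the other hand G contains the 4-clique {b, c, d, e}. A clique must lie in a single bag of any decomposition, so no decomposition can have width below 3. The upper and lower bounds meet at 3, so that is the treewidth.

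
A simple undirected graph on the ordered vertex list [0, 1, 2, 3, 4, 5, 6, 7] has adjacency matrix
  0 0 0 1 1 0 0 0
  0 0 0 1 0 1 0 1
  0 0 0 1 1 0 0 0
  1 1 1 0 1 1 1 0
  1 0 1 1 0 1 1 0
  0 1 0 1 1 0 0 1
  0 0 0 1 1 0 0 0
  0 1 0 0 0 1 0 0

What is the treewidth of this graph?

2

A width-2 tree decomposition is:
Bags: B1 = {1, 3, 5}  B2 = {3, 4, 5}  B3 = {3, 4, 6}  B4 = {0, 3, 4}  B5 = {1, 5, 7}  B6 = {2, 3, 4}
Tree: B1–B2, B2–B3, B3–B4, B1–B5, B3–B6
Every bag has size at most 3, so the width is 3 − 1 = 2 and tw(G) ≤ 2. On the other hand G contains the 3-clique {1, 3, 5}. A clique must lie in a single bag of any decomposition, so no decomposition can have width below 2. Therefore the treewidth is 2.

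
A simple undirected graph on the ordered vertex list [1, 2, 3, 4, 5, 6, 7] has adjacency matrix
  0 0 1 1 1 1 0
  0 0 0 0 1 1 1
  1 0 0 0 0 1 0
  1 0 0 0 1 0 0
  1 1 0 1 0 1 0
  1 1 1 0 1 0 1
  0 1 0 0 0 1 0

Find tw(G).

2

A width-2 tree decomposition is:
Bags: B1 = {2, 5, 6}  B2 = {1, 5, 6}  B3 = {1, 4, 5}  B4 = {2, 6, 7}  B5 = {1, 3, 6}
Tree: B1–B2, B2–B3, B1–B4, B2–B5
Every bag has size at most 3, so the width is 3 − 1 = 2 and tw(G) ≤ 2. For the lower bound, the 3 vertices {1, 4, 5} are pairwise adjacent, and any tree decomposition puts a clique entirely inside one bag — forcing width ≥ 2. Therefore the treewidth is 2.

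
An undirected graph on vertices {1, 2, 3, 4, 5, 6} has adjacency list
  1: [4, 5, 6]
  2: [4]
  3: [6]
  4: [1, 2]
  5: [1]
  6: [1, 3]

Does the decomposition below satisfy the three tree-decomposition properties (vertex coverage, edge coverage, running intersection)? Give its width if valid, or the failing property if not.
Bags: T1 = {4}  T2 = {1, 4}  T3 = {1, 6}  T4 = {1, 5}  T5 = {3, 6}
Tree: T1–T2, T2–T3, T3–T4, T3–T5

No — vertex 2 appears in no bag.

A tree decomposition must satisfy three properties: every vertex lies in some bag; for every edge, both endpoints lie together in some bag; and for every vertex, the bags containing it form a connected subtree. Here vertex 2 appears in no bag, so the decomposition is invalid.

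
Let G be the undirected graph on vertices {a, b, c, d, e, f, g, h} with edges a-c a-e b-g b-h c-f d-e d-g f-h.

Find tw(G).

A width-2 tree decomposition is:
Bags: B1 = {a, c, e}  B2 = {c, e, f}  B3 = {e, f, h}  B4 = {b, e, h}  B5 = {b, e, g}  B6 = {d, e, g}
Tree: B1–B2, B2–B3, B3–B4, B4–B5, B5–B6
Each bag holds 3 vertices, so the decomposition has width 2, which upper-bounds the treewidth. Since e–a–c–f–h–b–g–d–e is a cycle in G, G is not acyclic. Forests are exactly the graphs of treewidth ≤ 1, so tw(G) ≥ 2. Hence tw(G) = 2 exactly.

2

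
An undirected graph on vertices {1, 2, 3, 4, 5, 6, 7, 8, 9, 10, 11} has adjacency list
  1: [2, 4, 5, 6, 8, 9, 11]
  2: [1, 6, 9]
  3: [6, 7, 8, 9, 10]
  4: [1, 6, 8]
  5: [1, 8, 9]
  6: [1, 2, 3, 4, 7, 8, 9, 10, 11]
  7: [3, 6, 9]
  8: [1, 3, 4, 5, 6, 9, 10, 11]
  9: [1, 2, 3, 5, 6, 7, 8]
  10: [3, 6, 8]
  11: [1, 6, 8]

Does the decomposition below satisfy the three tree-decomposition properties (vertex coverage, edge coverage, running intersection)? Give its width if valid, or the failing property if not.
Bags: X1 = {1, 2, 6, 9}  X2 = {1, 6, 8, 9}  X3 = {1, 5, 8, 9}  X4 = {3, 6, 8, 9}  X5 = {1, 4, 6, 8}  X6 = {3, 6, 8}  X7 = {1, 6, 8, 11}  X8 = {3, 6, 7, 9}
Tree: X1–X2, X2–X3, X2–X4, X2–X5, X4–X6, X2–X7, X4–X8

No — vertex 10 appears in no bag.

A tree decomposition must satisfy three properties: every vertex lies in some bag; for every edge, both endpoints lie together in some bag; and for every vertex, the bags containing it form a connected subtree. Here vertex 10 appears in no bag, so the decomposition is invalid.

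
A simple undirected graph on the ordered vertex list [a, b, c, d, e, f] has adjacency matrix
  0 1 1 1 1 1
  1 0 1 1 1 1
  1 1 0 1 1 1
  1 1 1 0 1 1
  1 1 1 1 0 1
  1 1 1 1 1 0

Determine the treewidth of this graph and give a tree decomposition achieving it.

Treewidth 5.
One such decomposition:
Bags: B1 = {a, b, c, d, e, f}
Tree: (single bag)

With just one bag of size 6, the width is 6 − 1 = 5, so tw(G) ≤ 5. On the other hand G contains the 6-clique {a, b, c, d, e, f}. A clique must lie in a single bag of any decomposition, so no decomposition can have width below 5. Combining the bounds, tw(G) = 5.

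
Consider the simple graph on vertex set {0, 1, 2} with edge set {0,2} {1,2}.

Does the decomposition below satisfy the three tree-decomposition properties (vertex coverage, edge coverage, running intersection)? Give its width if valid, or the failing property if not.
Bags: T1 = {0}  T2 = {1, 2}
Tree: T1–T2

A tree decomposition must satisfy three properties: every vertex lies in some bag; for every edge, both endpoints lie together in some bag; and for every vertex, the bags containing it form a connected subtree. Here edge (2,0) lies in no bag, so the decomposition is invalid.

No — edge (2,0) lies in no bag.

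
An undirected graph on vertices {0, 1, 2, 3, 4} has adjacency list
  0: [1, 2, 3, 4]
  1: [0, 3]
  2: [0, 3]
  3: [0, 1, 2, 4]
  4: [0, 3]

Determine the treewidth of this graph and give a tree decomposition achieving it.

The largest bag has 3 vertices, giving width 2; this decomposition certifies tw(G) ≤ 2. For the lower bound, the 3 vertices {0, 1, 3} are pairwise adjacent, and any tree decomposition puts a clique entirely inside one bag — forcing width ≥ 2. The upper and lower bounds meet at 2, so that is the treewidth.

Treewidth 2.
Bags: B1 = {0, 1, 3}  B2 = {0, 2, 3}  B3 = {0, 3, 4}
Tree: B1–B2, B2–B3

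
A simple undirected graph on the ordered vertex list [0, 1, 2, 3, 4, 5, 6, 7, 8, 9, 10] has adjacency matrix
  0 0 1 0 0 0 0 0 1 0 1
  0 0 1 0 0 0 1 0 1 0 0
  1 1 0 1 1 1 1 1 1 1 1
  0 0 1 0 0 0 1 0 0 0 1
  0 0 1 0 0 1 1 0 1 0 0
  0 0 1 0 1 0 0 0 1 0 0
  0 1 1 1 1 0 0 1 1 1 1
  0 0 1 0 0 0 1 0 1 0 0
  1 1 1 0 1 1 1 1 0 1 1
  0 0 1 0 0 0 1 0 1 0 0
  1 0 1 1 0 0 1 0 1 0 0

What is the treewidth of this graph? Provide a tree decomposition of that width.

Every bag has size at most 4, so the width is 4 − 1 = 3 and tw(G) ≤ 3. Conversely, {0, 2, 8, 10} is a clique of size 4, and the vertices of any clique must share a bag in every tree decomposition; so some bag has ≥ 4 vertices and tw(G) ≥ 3. Therefore the treewidth is 3.

Treewidth 3.
One such decomposition:
Bags: B1 = {2, 6, 8, 9}  B2 = {2, 4, 6, 8}  B3 = {1, 2, 6, 8}  B4 = {2, 6, 8, 10}  B5 = {0, 2, 8, 10}  B6 = {2, 3, 6, 10}  B7 = {2, 6, 7, 8}  B8 = {2, 4, 5, 8}
Tree: B1–B2, B1–B3, B3–B4, B4–B5, B4–B6, B4–B7, B2–B8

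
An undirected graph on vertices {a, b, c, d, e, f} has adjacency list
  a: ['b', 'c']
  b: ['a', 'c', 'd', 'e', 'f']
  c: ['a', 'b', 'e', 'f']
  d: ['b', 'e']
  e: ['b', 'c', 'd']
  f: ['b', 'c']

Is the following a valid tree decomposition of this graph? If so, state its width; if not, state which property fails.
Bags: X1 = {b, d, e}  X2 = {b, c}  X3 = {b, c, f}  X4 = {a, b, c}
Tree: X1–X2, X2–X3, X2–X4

No — edge (e,c) lies in no bag.

A tree decomposition must satisfy three properties: every vertex lies in some bag; for every edge, both endpoints lie together in some bag; and for every vertex, the bags containing it form a connected subtree. Here edge (e,c) lies in no bag, so the decomposition is invalid.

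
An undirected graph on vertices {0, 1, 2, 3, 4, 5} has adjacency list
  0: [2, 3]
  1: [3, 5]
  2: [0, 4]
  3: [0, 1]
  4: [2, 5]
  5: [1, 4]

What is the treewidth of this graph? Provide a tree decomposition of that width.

The largest bag has 3 vertices, giving width 2; this decomposition certifies tw(G) ≤ 2. The edges 4–5–1–3–0–2–4 form a cycle, so G is not a tree and its treewidth is at least 2. Hence tw(G) = 2 exactly.

Treewidth 2.
Bags: B1 = {1, 4, 5}  B2 = {1, 3, 4}  B3 = {0, 3, 4}  B4 = {0, 2, 4}
Tree: B1–B2, B2–B3, B3–B4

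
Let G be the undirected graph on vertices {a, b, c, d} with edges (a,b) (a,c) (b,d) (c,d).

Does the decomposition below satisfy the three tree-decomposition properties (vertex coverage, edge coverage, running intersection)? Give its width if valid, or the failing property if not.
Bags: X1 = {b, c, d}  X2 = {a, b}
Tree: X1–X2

No — edge (c,a) lies in no bag.

A tree decomposition must satisfy three properties: every vertex lies in some bag; for every edge, both endpoints lie together in some bag; and for every vertex, the bags containing it form a connected subtree. Here edge (c,a) lies in no bag, so the decomposition is invalid.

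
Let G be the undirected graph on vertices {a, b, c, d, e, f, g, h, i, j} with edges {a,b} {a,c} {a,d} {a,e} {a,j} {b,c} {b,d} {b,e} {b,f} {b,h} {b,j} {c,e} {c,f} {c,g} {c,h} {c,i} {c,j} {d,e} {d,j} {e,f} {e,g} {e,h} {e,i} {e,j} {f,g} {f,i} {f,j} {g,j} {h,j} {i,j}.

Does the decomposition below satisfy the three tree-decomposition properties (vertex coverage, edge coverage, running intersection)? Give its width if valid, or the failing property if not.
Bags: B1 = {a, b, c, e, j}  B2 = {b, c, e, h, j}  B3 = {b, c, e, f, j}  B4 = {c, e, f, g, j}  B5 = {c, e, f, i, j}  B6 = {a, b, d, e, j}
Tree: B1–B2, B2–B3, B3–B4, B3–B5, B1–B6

Checking the three conditions: (i) the bags cover all of {a, b, c, d, e, f, g, h, i, j}; (ii) for each edge, some bag contains both endpoints; (iii) the bags containing any fixed vertex form a subtree. All hold, so the decomposition is valid with width 5 − 1 = 4.

Yes; width 4.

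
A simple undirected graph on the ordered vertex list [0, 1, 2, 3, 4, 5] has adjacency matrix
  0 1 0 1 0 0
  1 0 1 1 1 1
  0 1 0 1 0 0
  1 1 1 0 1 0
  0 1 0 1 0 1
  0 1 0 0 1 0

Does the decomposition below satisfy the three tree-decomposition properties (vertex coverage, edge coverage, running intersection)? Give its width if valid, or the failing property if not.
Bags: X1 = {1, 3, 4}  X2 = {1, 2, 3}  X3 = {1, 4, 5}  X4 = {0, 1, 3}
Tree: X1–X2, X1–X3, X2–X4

Every vertex of G appears in some bag (union = {0, 1, 2, 3, 4, 5}); every edge is covered by a bag; and for each vertex v the set of bags containing v is connected in the bag tree. The decomposition is therefore valid. The largest bag has 3 vertices, so the width is 2.

Yes; width 2.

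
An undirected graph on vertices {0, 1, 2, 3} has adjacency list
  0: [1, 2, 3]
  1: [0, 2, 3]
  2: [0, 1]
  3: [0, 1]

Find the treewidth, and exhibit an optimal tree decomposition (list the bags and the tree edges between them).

Treewidth 2.
One such decomposition:
Bags: B1 = {0, 1, 3}  B2 = {0, 1, 2}
Tree: B1–B2

Every bag has size at most 3, so the width is 3 − 1 = 2 and tw(G) ≤ 2. For the lower bound, the 3 vertices {0, 1, 2} are pairwise adjacent, and any tree decomposition puts a clique entirely inside one bag — forcing width ≥ 2. Hence tw(G) = 2 exactly.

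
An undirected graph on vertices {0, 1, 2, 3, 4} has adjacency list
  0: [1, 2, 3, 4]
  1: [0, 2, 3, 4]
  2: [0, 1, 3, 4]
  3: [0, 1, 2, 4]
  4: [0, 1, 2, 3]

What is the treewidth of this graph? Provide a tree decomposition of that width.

With just one bag of size 5, the width is 5 − 1 = 4, so tw(G) ≤ 4. On the other hand G contains the 5-clique {0, 1, 2, 3, 4}. A clique must lie in a single bag of any decomposition, so no decomposition can have width below 4. Hence tw(G) = 4 exactly.

Treewidth 4.
One such decomposition:
Bags: B1 = {0, 1, 2, 3, 4}
Tree: (single bag)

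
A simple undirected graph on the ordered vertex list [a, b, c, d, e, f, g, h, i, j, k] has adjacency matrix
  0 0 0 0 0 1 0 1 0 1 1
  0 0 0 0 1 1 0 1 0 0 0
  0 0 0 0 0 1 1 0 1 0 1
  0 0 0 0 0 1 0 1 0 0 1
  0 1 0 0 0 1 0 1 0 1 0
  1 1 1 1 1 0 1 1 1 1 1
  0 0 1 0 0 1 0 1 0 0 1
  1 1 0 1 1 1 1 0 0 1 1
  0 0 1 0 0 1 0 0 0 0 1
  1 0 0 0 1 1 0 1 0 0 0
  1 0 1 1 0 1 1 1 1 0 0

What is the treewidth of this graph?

3

A width-3 tree decomposition is:
Bags: B1 = {f, g, h, k}  B2 = {c, f, g, k}  B3 = {a, f, h, k}  B4 = {a, f, h, j}  B5 = {e, f, h, j}  B6 = {b, e, f, h}  B7 = {d, f, h, k}  B8 = {c, f, i, k}
Tree: B1–B2, B1–B3, B3–B4, B4–B5, B5–B6, B3–B7, B2–B8
Each bag holds 4 vertices, so the decomposition has width 3, which upper-bounds the treewidth. On the other hand G contains the 4-clique {e, f, h, j}. A clique must lie in a single bag of any decomposition, so no decomposition can have width below 3. Combining the bounds, tw(G) = 3.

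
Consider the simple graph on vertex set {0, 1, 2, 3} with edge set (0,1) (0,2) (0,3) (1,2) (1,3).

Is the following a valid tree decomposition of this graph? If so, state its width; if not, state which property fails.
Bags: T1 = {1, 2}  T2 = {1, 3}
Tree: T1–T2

No — vertex 0 appears in no bag.

A tree decomposition must satisfy three properties: every vertex lies in some bag; for every edge, both endpoints lie together in some bag; and for every vertex, the bags containing it form a connected subtree. Here vertex 0 appears in no bag, so the decomposition is invalid.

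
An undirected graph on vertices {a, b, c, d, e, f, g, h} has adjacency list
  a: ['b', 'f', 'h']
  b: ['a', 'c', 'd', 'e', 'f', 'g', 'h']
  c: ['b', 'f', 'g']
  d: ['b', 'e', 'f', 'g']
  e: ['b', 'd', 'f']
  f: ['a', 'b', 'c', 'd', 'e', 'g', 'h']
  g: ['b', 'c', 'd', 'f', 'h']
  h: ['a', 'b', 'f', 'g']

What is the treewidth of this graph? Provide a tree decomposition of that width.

Treewidth 3.
One optimal decomposition is:
Bags: B1 = {b, d, f, g}  B2 = {b, f, g, h}  B3 = {b, c, f, g}  B4 = {a, b, f, h}  B5 = {b, d, e, f}
Tree: B1–B2, B1–B3, B2–B4, B1–B5

Each bag holds 4 vertices, so the decomposition has width 3, which upper-bounds the treewidth. On the other hand G contains the 4-clique {b, d, f, g}. A clique must lie in a single bag of any decomposition, so no decomposition can have width below 3. Hence tw(G) = 3 exactly.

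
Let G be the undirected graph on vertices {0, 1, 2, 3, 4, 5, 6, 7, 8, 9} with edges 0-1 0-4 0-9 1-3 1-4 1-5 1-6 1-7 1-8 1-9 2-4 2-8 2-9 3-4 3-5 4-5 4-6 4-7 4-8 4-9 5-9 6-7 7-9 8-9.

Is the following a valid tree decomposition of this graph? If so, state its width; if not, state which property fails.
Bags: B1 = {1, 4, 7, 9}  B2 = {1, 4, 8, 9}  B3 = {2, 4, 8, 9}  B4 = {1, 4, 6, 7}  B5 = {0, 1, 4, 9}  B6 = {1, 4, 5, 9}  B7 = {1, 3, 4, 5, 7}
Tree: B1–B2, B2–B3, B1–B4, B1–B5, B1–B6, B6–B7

A tree decomposition must satisfy three properties: every vertex lies in some bag; for every edge, both endpoints lie together in some bag; and for every vertex, the bags containing it form a connected subtree. Here bags containing vertex 7 are not connected in the tree, so the decomposition is invalid.

No — bags containing vertex 7 are not connected in the tree.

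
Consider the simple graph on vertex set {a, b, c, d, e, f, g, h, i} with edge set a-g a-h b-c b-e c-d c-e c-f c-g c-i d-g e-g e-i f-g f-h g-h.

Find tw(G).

A width-2 tree decomposition is:
Bags: B1 = {f, g, h}  B2 = {c, f, g}  B3 = {c, d, g}  B4 = {c, e, g}  B5 = {c, e, i}  B6 = {a, g, h}  B7 = {b, c, e}
Tree: B1–B2, B2–B3, B3–B4, B4–B5, B1–B6, B5–B7
The largest bag has 3 vertices, giving width 2; this decomposition certifies tw(G) ≤ 2. For the lower bound, the 3 vertices {f, g, h} are pairwise adjacent, and any tree decomposition puts a clique entirely inside one bag — forcing width ≥ 2. Combining the bounds, tw(G) = 2.

2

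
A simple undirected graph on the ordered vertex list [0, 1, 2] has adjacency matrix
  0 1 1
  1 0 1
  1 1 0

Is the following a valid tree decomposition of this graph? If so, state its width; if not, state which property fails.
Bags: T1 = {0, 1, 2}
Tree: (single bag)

Vertex coverage: the bags together contain {0, 1, 2}, the full vertex set. Edge coverage: each edge of G has both endpoints in at least one bag. Running intersection: for every vertex, the bags containing it form a connected subtree. All three properties hold, so this is a valid tree decomposition of width max|bag| − 1 = 2, and hence tw(G) ≤ 2.

Yes; width 2.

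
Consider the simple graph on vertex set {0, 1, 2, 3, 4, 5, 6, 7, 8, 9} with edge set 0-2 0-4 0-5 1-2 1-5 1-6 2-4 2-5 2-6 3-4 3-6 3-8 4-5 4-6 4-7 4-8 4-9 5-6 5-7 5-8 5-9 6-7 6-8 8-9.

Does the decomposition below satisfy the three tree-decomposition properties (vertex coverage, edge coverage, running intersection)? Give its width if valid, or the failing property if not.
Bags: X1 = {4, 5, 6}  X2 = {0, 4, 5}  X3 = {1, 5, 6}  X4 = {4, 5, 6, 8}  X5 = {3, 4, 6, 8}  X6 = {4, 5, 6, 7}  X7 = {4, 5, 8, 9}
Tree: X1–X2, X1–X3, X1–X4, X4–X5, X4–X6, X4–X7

A tree decomposition must satisfy three properties: every vertex lies in some bag; for every edge, both endpoints lie together in some bag; and for every vertex, the bags containing it form a connected subtree. Here vertex 2 appears in no bag, so the decomposition is invalid.

No — vertex 2 appears in no bag.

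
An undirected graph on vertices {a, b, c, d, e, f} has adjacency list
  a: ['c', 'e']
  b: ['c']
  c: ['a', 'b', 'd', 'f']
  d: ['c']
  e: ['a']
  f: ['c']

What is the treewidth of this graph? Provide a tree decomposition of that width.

Each bag holds 2 vertices, so the decomposition has width 1, which upper-bounds the treewidth. G has an edge, so its treewidth is at least 1. Therefore the treewidth is 1.

Treewidth 1.
Bags: B1 = {a, c}  B2 = {a, e}  B3 = {c, d}  B4 = {c, f}  B5 = {b, c}
Tree: B1–B2, B1–B3, B1–B4, B3–B5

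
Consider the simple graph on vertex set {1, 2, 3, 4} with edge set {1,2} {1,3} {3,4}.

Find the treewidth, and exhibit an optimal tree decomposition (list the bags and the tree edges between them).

Each bag holds 2 vertices, so the decomposition has width 1, which upper-bounds the treewidth. Since G has at least one edge (e.g. 2–1), it is not an edgeless graph, so tw(G) ≥ 1. Therefore the treewidth is 1.

Treewidth 1.
One such decomposition:
Bags: B1 = {1, 2}  B2 = {1, 3}  B3 = {3, 4}
Tree: B1–B2, B2–B3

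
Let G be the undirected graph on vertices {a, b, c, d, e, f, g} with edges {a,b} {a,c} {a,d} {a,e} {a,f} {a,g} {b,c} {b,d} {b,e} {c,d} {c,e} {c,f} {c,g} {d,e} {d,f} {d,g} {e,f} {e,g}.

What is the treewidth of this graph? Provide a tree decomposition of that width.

Treewidth 4.
One optimal decomposition is:
Bags: B1 = {a, c, d, e, f}  B2 = {a, c, d, e, g}  B3 = {a, b, c, d, e}
Tree: B1–B2, B2–B3

Each bag holds 5 vertices, so the decomposition has width 4, which upper-bounds the treewidth. For the lower bound, the 5 vertices {a, c, d, e, g} are pairwise adjacent, and any tree decomposition puts a clique entirely inside one bag — forcing width ≥ 4. The upper and lower bounds meet at 4, so that is the treewidth.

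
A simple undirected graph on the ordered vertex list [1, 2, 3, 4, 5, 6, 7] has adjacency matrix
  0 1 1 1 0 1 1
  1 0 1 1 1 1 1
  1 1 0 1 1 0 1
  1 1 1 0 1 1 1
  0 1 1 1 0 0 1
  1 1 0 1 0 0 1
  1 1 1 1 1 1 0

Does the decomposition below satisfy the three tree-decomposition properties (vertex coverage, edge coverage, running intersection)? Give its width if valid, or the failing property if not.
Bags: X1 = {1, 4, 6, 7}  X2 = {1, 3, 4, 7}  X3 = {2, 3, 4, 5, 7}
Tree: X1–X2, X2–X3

A tree decomposition must satisfy three properties: every vertex lies in some bag; for every edge, both endpoints lie together in some bag; and for every vertex, the bags containing it form a connected subtree. Here edge (6,2) lies in no bag, so the decomposition is invalid.

No — edge (6,2) lies in no bag.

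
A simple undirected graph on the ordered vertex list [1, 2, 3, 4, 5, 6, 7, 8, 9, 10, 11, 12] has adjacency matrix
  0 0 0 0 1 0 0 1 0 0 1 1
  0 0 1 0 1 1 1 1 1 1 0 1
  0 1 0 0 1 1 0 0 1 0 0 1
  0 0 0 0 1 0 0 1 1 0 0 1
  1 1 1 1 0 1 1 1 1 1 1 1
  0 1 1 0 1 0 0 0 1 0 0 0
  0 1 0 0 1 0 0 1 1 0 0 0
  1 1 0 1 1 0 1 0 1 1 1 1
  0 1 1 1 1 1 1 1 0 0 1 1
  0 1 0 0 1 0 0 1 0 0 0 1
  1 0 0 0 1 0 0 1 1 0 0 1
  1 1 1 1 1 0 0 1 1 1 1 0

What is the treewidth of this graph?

A width-4 tree decomposition is:
Bags: B1 = {2, 3, 5, 9, 12}  B2 = {2, 5, 8, 9, 12}  B3 = {2, 5, 7, 8, 9}  B4 = {4, 5, 8, 9, 12}  B5 = {5, 8, 9, 11, 12}  B6 = {1, 5, 8, 11, 12}  B7 = {2, 3, 5, 6, 9}  B8 = {2, 5, 8, 10, 12}
Tree: B1–B2, B2–B3, B2–B4, B4–B5, B5–B6, B1–B7, B2–B8
Each bag holds 5 vertices, so the decomposition has width 4, which upper-bounds the treewidth. For the lower bound, the 5 vertices {1, 5, 8, 11, 12} are pairwise adjacent, and any tree decomposition puts a clique entirely inside one bag — forcing width ≥ 4. Combining the bounds, tw(G) = 4.

4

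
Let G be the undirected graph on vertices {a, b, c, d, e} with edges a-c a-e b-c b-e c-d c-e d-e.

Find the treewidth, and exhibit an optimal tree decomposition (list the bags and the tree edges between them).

Every bag has size at most 3, so the width is 3 − 1 = 2 and tw(G) ≤ 2. Conversely, {c, d, e} is a clique of size 3, and the vertices of any clique must share a bag in every tree decomposition; so some bag has ≥ 3 vertices and tw(G) ≥ 2. The upper and lower bounds meet at 2, so that is the treewidth.

Treewidth 2.
Bags: B1 = {b, c, e}  B2 = {c, d, e}  B3 = {a, c, e}
Tree: B1–B2, B1–B3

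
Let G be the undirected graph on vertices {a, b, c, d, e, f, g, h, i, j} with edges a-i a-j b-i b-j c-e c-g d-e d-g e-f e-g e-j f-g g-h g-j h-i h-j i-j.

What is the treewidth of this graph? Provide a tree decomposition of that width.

Each bag holds 3 vertices, so the decomposition has width 2, which upper-bounds the treewidth. On the other hand G contains the 3-clique {d, e, g}. A clique must lie in a single bag of any decomposition, so no decomposition can have width below 2. Therefore the treewidth is 2.

Treewidth 2.
One optimal decomposition is:
Bags: B1 = {e, g, j}  B2 = {g, h, j}  B3 = {c, e, g}  B4 = {e, f, g}  B5 = {d, e, g}  B6 = {h, i, j}  B7 = {b, i, j}  B8 = {a, i, j}
Tree: B1–B2, B1–B3, B3–B4, B4–B5, B2–B6, B6–B7, B6–B8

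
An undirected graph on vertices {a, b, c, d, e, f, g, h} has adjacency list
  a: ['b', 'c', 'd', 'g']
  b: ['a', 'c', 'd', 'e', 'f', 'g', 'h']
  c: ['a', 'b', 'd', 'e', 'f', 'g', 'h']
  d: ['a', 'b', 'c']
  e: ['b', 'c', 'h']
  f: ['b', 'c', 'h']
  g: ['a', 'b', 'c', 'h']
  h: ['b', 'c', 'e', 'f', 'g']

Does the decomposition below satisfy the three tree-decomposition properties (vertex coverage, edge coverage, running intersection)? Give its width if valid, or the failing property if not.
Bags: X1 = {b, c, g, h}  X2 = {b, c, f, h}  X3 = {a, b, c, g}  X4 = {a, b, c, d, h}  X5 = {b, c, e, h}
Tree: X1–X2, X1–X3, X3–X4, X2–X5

A tree decomposition must satisfy three properties: every vertex lies in some bag; for every edge, both endpoints lie together in some bag; and for every vertex, the bags containing it form a connected subtree. Here bags containing vertex h are not connected in the tree, so the decomposition is invalid.

No — bags containing vertex h are not connected in the tree.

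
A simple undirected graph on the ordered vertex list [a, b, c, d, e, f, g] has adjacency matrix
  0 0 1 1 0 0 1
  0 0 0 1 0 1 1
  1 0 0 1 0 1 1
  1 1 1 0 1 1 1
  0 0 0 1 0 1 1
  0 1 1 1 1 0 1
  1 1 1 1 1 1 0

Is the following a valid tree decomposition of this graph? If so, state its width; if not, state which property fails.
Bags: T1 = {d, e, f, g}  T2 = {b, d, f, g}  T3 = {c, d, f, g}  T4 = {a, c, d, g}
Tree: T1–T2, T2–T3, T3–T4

Vertex coverage: the bags together contain {a, b, c, d, e, f, g}, the full vertex set. Edge coverage: each edge of G has both endpoints in at least one bag. Running intersection: for every vertex, the bags containing it form a connected subtree. All three properties hold, so this is a valid tree decomposition of width max|bag| − 1 = 3, and hence tw(G) ≤ 3.

Yes; width 3.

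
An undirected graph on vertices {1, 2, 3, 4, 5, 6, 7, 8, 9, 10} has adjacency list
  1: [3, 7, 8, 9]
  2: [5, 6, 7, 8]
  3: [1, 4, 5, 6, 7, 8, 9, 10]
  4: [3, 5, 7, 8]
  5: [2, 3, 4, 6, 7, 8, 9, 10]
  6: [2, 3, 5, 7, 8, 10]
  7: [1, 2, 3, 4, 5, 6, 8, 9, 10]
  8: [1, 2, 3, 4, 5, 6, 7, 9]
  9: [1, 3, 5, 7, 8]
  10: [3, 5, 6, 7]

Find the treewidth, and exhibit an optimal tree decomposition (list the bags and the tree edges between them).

The largest bag has 5 vertices, giving width 4; this decomposition certifies tw(G) ≤ 4. Conversely, {2, 5, 6, 7, 8} is a clique of size 5, and the vertices of any clique must share a bag in every tree decomposition; so some bag has ≥ 5 vertices and tw(G) ≥ 4. The upper and lower bounds meet at 4, so that is the treewidth.

Treewidth 4.
One optimal decomposition is:
Bags: B1 = {2, 5, 6, 7, 8}  B2 = {3, 5, 6, 7, 8}  B3 = {3, 4, 5, 7, 8}  B4 = {3, 5, 6, 7, 10}  B5 = {3, 5, 7, 8, 9}  B6 = {1, 3, 7, 8, 9}
Tree: B1–B2, B2–B3, B2–B4, B3–B5, B5–B6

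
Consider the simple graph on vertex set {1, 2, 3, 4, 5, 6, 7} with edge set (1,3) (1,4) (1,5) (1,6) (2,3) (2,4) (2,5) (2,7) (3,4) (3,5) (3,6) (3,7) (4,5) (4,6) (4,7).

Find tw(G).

3

A width-3 tree decomposition is:
Bags: B1 = {1, 3, 4, 5}  B2 = {2, 3, 4, 5}  B3 = {1, 3, 4, 6}  B4 = {2, 3, 4, 7}
Tree: B1–B2, B1–B3, B2–B4
The largest bag has 4 vertices, giving width 3; this decomposition certifies tw(G) ≤ 3. On the other hand G contains the 4-clique {1, 3, 4, 5}. A clique must lie in a single bag of any decomposition, so no decomposition can have width below 3. The upper and lower bounds meet at 3, so that is the treewidth.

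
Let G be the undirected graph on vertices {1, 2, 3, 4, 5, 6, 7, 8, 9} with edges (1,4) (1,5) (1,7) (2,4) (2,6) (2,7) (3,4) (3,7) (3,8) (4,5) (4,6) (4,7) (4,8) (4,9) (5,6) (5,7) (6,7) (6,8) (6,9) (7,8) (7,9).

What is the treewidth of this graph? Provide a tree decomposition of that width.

Treewidth 3.
One such decomposition:
Bags: B1 = {2, 4, 6, 7}  B2 = {4, 6, 7, 8}  B3 = {4, 5, 6, 7}  B4 = {1, 4, 5, 7}  B5 = {4, 6, 7, 9}  B6 = {3, 4, 7, 8}
Tree: B1–B2, B2–B3, B3–B4, B3–B5, B2–B6

Every bag has size at most 4, so the width is 4 − 1 = 3 and tw(G) ≤ 3. On the other hand G contains the 4-clique {1, 4, 5, 7}. A clique must lie in a single bag of any decomposition, so no decomposition can have width below 3. Combining the bounds, tw(G) = 3.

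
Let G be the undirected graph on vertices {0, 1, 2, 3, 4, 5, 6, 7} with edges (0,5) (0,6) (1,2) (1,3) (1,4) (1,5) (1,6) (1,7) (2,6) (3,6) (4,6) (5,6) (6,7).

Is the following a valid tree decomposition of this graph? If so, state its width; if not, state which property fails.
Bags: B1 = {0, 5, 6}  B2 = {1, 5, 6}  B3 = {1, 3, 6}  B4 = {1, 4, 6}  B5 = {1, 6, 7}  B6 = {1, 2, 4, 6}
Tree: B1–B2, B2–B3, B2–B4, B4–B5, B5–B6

A tree decomposition must satisfy three properties: every vertex lies in some bag; for every edge, both endpoints lie together in some bag; and for every vertex, the bags containing it form a connected subtree. Here bags containing vertex 4 are not connected in the tree, so the decomposition is invalid.

No — bags containing vertex 4 are not connected in the tree.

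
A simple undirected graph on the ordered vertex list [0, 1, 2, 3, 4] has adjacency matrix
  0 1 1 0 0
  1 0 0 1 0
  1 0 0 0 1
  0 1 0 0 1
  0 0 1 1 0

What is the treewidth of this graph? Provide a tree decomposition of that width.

Treewidth 2.
One such decomposition:
Bags: B1 = {0, 1, 3}  B2 = {0, 3, 4}  B3 = {0, 2, 4}
Tree: B1–B2, B2–B3

Every bag has size at most 3, so the width is 3 − 1 = 2 and tw(G) ≤ 2. For the lower bound, G contains the cycle 0–1–3–4–2–0, so G is not a forest; only forests have treewidth ≤ 1, hence tw(G) ≥ 2. Therefore the treewidth is 2.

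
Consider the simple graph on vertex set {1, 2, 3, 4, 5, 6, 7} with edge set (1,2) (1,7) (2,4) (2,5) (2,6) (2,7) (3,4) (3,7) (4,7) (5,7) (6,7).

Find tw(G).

2

A width-2 tree decomposition is:
Bags: B1 = {2, 4, 7}  B2 = {2, 6, 7}  B3 = {1, 2, 7}  B4 = {3, 4, 7}  B5 = {2, 5, 7}
Tree: B1–B2, B2–B3, B1–B4, B3–B5
The largest bag has 3 vertices, giving width 2; this decomposition certifies tw(G) ≤ 2. On the other hand G contains the 3-clique {1, 2, 7}. A clique must lie in a single bag of any decomposition, so no decomposition can have width below 2. Hence tw(G) = 2 exactly.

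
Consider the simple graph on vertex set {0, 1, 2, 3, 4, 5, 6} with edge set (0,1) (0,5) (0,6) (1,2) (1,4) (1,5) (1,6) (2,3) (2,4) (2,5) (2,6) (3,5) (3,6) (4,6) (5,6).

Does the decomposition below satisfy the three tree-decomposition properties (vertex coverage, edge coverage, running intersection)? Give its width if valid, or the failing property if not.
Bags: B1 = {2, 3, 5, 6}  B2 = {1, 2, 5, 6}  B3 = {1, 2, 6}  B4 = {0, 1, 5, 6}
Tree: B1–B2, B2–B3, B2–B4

A tree decomposition must satisfy three properties: every vertex lies in some bag; for every edge, both endpoints lie together in some bag; and for every vertex, the bags containing it form a connected subtree. Here vertex 4 appears in no bag, so the decomposition is invalid.

No — vertex 4 appears in no bag.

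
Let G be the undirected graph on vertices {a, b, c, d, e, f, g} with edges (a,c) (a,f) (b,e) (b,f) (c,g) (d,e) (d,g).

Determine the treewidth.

2

A width-2 tree decomposition is:
Bags: B1 = {c, d, g}  B2 = {c, d, e}  B3 = {b, c, e}  B4 = {b, c, f}  B5 = {a, c, f}
Tree: B1–B2, B2–B3, B3–B4, B4–B5
Every bag has size at most 3, so the width is 3 − 1 = 2 and tw(G) ≤ 2. Since c–g–d–e–b–f–a–c is a cycle in G, G is not acyclic. Forests are exactly the graphs of treewidth ≤ 1, so tw(G) ≥ 2. Combining the bounds, tw(G) = 2.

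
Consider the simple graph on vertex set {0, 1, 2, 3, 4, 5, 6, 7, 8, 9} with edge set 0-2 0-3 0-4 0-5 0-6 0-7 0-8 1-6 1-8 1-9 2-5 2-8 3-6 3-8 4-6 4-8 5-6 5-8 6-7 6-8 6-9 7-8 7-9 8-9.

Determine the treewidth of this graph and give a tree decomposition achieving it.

Each bag holds 4 vertices, so the decomposition has width 3, which upper-bounds the treewidth. On the other hand G contains the 4-clique {0, 2, 5, 8}. A clique must lie in a single bag of any decomposition, so no decomposition can have width below 3. The upper and lower bounds meet at 3, so that is the treewidth.

Treewidth 3.
Bags: B1 = {0, 4, 6, 8}  B2 = {0, 6, 7, 8}  B3 = {0, 3, 6, 8}  B4 = {0, 5, 6, 8}  B5 = {0, 2, 5, 8}  B6 = {6, 7, 8, 9}  B7 = {1, 6, 8, 9}
Tree: B1–B2, B2–B3, B1–B4, B4–B5, B2–B6, B6–B7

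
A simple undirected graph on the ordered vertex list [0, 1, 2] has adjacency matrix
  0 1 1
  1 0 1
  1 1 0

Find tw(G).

A width-2 tree decomposition is:
Bags: B1 = {0, 1, 2}
Tree: (single bag)
A single bag containing all 3 vertices is trivially a valid decomposition of width 2. For the lower bound, the 3 vertices {0, 1, 2} are pairwise adjacent, and any tree decomposition puts a clique entirely inside one bag — forcing width ≥ 2. Combining the bounds, tw(G) = 2.

2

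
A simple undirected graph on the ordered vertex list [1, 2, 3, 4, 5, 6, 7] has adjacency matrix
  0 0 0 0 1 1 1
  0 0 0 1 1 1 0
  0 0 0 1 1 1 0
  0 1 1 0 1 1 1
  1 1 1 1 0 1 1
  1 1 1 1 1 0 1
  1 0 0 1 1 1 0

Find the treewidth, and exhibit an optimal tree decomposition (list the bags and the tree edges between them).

Each bag holds 4 vertices, so the decomposition has width 3, which upper-bounds the treewidth. Conversely, {1, 5, 6, 7} is a clique of size 4, and the vertices of any clique must share a bag in every tree decomposition; so some bag has ≥ 4 vertices and tw(G) ≥ 3. The upper and lower bounds meet at 3, so that is the treewidth.

Treewidth 3.
Bags: B1 = {4, 5, 6, 7}  B2 = {1, 5, 6, 7}  B3 = {3, 4, 5, 6}  B4 = {2, 4, 5, 6}
Tree: B1–B2, B1–B3, B1–B4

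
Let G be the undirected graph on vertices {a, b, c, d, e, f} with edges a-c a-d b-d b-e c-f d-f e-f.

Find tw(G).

2

A width-2 tree decomposition is:
Bags: B1 = {a, c, d}  B2 = {c, d, f}  B3 = {b, d, f}  B4 = {b, e, f}
Tree: B1–B2, B2–B3, B3–B4
The largest bag has 3 vertices, giving width 2; this decomposition certifies tw(G) ≤ 2. Since a–c–f–d–a is a cycle in G, G is not acyclic. Forests are exactly the graphs of treewidth ≤ 1, so tw(G) ≥ 2. The upper and lower bounds meet at 2, so that is the treewidth.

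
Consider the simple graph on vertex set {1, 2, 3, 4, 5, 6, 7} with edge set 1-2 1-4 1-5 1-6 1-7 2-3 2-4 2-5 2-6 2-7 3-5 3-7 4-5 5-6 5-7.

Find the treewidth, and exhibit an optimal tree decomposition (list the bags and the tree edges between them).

Every bag has size at most 4, so the width is 4 − 1 = 3 and tw(G) ≤ 3. On the other hand G contains the 4-clique {1, 2, 4, 5}. A clique must lie in a single bag of any decomposition, so no decomposition can have width below 3. Therefore the treewidth is 3.

Treewidth 3.
One optimal decomposition is:
Bags: B1 = {1, 2, 5, 7}  B2 = {1, 2, 5, 6}  B3 = {2, 3, 5, 7}  B4 = {1, 2, 4, 5}
Tree: B1–B2, B1–B3, B2–B4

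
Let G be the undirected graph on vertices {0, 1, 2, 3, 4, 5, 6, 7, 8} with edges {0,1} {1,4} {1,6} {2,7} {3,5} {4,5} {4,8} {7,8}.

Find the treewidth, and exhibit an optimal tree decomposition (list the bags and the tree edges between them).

Treewidth 1.
Bags: B1 = {0, 1}  B2 = {1, 4}  B3 = {4, 8}  B4 = {1, 6}  B5 = {7, 8}  B6 = {4, 5}  B7 = {3, 5}  B8 = {2, 7}
Tree: B1–B2, B2–B3, B1–B4, B3–B5, B2–B6, B6–B7, B5–B8

The largest bag has 2 vertices, giving width 1; this decomposition certifies tw(G) ≤ 1. G has an edge, so its treewidth is at least 1. Therefore the treewidth is 1.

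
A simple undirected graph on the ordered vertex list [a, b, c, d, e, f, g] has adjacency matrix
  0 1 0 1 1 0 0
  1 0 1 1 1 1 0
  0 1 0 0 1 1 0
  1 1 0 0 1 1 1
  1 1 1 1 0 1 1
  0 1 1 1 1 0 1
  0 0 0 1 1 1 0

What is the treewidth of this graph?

3

A width-3 tree decomposition is:
Bags: B1 = {b, d, e, f}  B2 = {b, c, e, f}  B3 = {d, e, f, g}  B4 = {a, b, d, e}
Tree: B1–B2, B1–B3, B1–B4
Every bag has size at most 4, so the width is 4 − 1 = 3 and tw(G) ≤ 3. Conversely, {a, b, d, e} is a clique of size 4, and the vertices of any clique must share a bag in every tree decomposition; so some bag has ≥ 4 vertices and tw(G) ≥ 3. Combining the bounds, tw(G) = 3.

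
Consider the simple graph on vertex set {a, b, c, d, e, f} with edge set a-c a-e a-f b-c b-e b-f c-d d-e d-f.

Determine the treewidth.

3

A width-3 tree decomposition is:
Bags: B1 = {a, b, d, e}  B2 = {a, b, d, f}  B3 = {a, b, c, d}
Tree: B1–B2, B2–B3
Each bag holds 4 vertices, so the decomposition has width 3, which upper-bounds the treewidth. For the lower bound: the 4 vertex sets {a,e}, {d,f}, {b}, {c} are disjoint, each induces a connected subgraph, and every pair is joined by at least one edge of G. Contracting each set to a single vertex therefore yields K_{4} as a minor, and since treewidth is minor-monotone, tw(G) ≥ tw(K_{4}) = 3. Hence tw(G) = 3 exactly.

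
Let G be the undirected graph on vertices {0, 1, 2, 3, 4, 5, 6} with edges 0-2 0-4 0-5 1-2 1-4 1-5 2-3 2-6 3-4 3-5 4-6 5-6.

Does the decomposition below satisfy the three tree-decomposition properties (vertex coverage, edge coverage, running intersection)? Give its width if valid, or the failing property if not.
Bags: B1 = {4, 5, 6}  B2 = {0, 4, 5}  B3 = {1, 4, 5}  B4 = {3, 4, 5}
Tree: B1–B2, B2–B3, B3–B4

No — vertex 2 appears in no bag.

A tree decomposition must satisfy three properties: every vertex lies in some bag; for every edge, both endpoints lie together in some bag; and for every vertex, the bags containing it form a connected subtree. Here vertex 2 appears in no bag, so the decomposition is invalid.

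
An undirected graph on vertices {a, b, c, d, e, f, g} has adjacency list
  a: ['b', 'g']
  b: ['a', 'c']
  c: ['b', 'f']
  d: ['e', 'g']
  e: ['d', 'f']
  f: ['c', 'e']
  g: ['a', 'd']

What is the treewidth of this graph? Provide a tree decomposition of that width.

Treewidth 2.
Bags: B1 = {a, b, g}  B2 = {b, d, g}  B3 = {b, d, e}  B4 = {b, e, f}  B5 = {b, c, f}
Tree: B1–B2, B2–B3, B3–B4, B4–B5

Each bag holds 3 vertices, so the decomposition has width 2, which upper-bounds the treewidth. For the lower bound, G contains the cycle b–a–g–d–e–f–c–b, so G is not a forest; only forests have treewidth ≤ 1, hence tw(G) ≥ 2. Combining the bounds, tw(G) = 2.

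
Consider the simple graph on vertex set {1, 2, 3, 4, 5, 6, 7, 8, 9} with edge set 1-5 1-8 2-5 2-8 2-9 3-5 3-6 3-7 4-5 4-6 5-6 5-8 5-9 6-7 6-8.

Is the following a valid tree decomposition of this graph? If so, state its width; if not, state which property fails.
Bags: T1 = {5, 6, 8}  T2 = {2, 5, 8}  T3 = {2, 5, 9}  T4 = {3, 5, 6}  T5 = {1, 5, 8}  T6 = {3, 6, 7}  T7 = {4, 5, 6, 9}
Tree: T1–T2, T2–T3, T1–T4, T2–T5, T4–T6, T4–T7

A tree decomposition must satisfy three properties: every vertex lies in some bag; for every edge, both endpoints lie together in some bag; and for every vertex, the bags containing it form a connected subtree. Here bags containing vertex 9 are not connected in the tree, so the decomposition is invalid.

No — bags containing vertex 9 are not connected in the tree.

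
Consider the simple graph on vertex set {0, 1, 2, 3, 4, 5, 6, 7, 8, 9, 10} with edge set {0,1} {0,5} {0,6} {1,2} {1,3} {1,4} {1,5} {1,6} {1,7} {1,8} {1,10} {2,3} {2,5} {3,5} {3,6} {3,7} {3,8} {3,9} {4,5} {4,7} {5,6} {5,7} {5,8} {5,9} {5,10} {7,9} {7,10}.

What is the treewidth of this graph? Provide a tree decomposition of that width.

Every bag has size at most 4, so the width is 4 − 1 = 3 and tw(G) ≤ 3. On the other hand G contains the 4-clique {0, 1, 5, 6}. A clique must lie in a single bag of any decomposition, so no decomposition can have width below 3. Hence tw(G) = 3 exactly.

Treewidth 3.
One such decomposition:
Bags: B1 = {1, 3, 5, 7}  B2 = {1, 5, 7, 10}  B3 = {1, 2, 3, 5}  B4 = {1, 3, 5, 6}  B5 = {3, 5, 7, 9}  B6 = {1, 3, 5, 8}  B7 = {1, 4, 5, 7}  B8 = {0, 1, 5, 6}
Tree: B1–B2, B1–B3, B1–B4, B1–B5, B1–B6, B1–B7, B4–B8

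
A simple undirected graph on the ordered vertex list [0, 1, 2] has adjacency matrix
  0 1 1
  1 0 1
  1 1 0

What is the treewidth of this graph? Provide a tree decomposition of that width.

Treewidth 2.
Bags: B1 = {0, 1, 2}
Tree: (single bag)

With just one bag of size 3, the width is 3 − 1 = 2, so tw(G) ≤ 2. Conversely, {0, 1, 2} is a clique of size 3, and the vertices of any clique must share a bag in every tree decomposition; so some bag has ≥ 3 vertices and tw(G) ≥ 2. Hence tw(G) = 2 exactly.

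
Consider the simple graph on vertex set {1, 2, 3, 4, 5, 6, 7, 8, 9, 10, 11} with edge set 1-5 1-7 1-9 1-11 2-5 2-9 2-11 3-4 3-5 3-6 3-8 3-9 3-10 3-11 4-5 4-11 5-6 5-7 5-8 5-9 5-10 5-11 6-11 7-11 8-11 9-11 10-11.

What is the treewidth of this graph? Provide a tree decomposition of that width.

Treewidth 3.
Bags: B1 = {3, 5, 9, 11}  B2 = {3, 4, 5, 11}  B3 = {1, 5, 9, 11}  B4 = {3, 5, 8, 11}  B5 = {2, 5, 9, 11}  B6 = {1, 5, 7, 11}  B7 = {3, 5, 6, 11}  B8 = {3, 5, 10, 11}
Tree: B1–B2, B1–B3, B2–B4, B1–B5, B3–B6, B4–B7, B2–B8

The largest bag has 4 vertices, giving width 3; this decomposition certifies tw(G) ≤ 3. On the other hand G contains the 4-clique {1, 5, 9, 11}. A clique must lie in a single bag of any decomposition, so no decomposition can have width below 3. Combining the bounds, tw(G) = 3.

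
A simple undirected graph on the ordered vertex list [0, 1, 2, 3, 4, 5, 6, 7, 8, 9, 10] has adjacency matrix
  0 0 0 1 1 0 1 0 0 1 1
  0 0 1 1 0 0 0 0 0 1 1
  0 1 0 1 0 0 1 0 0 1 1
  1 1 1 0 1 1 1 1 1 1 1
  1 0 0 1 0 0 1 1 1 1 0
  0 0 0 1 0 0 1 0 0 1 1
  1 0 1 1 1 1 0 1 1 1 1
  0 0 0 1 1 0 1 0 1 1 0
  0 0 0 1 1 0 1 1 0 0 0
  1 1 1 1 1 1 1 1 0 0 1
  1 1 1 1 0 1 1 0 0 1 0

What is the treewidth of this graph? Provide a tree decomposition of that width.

Treewidth 4.
One such decomposition:
Bags: B1 = {0, 3, 6, 9, 10}  B2 = {2, 3, 6, 9, 10}  B3 = {0, 3, 4, 6, 9}  B4 = {1, 2, 3, 9, 10}  B5 = {3, 5, 6, 9, 10}  B6 = {3, 4, 6, 7, 9}  B7 = {3, 4, 6, 7, 8}
Tree: B1–B2, B1–B3, B2–B4, B1–B5, B3–B6, B6–B7

Every bag has size at most 5, so the width is 5 − 1 = 4 and tw(G) ≤ 4. For the lower bound, the 5 vertices {1, 2, 3, 9, 10} are pairwise adjacent, and any tree decomposition puts a clique entirely inside one bag — forcing width ≥ 4. Combining the bounds, tw(G) = 4.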